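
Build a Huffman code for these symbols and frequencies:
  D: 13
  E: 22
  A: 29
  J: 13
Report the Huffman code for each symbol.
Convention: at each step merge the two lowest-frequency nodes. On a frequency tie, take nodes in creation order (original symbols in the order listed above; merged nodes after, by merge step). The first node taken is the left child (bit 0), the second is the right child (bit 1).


Huffman tree construction:
Step 1: Merge D(13) + J(13) = 26
Step 2: Merge E(22) + (D+J)(26) = 48
Step 3: Merge A(29) + (E+(D+J))(48) = 77
Read each symbol's code off the tree from the root (left child = 0, right child = 1).

Codes:
  D: 110 (length 3)
  E: 10 (length 2)
  A: 0 (length 1)
  J: 111 (length 3)
Average code length: 151/77 = 1.9610 bits/symbol


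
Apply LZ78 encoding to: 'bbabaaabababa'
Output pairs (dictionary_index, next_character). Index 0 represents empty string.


LZ78 encoding steps:
Dictionary: {0: ''}
Step 1: w='' (idx 0), next='b' -> output (0, 'b'), add 'b' as idx 1
Step 2: w='b' (idx 1), next='a' -> output (1, 'a'), add 'ba' as idx 2
Step 3: w='ba' (idx 2), next='a' -> output (2, 'a'), add 'baa' as idx 3
Step 4: w='' (idx 0), next='a' -> output (0, 'a'), add 'a' as idx 4
Step 5: w='ba' (idx 2), next='b' -> output (2, 'b'), add 'bab' as idx 5
Step 6: w='a' (idx 4), next='b' -> output (4, 'b'), add 'ab' as idx 6
Step 7: w='a' (idx 4), end of input -> output (4, '')


Encoded: [(0, 'b'), (1, 'a'), (2, 'a'), (0, 'a'), (2, 'b'), (4, 'b'), (4, '')]


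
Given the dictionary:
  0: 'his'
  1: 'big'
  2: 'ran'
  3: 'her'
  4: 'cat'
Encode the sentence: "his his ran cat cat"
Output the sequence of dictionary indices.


Look up each word in the dictionary:
  'his' -> 0
  'his' -> 0
  'ran' -> 2
  'cat' -> 4
  'cat' -> 4

Encoded: [0, 0, 2, 4, 4]


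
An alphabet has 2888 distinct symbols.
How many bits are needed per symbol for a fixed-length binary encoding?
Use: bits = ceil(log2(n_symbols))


log2(2888) = 11.4959
Bracket: 2^11 = 2048 < 2888 <= 2^12 = 4096
So ceil(log2(2888)) = 12

bits = ceil(log2(2888)) = ceil(11.4959) = 12 bits


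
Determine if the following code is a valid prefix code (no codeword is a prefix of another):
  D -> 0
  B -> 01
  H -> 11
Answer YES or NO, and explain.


Checking each pair (does one codeword prefix another?):
  D='0' vs B='01': prefix -- VIOLATION

NO -- this is NOT a valid prefix code. D (0) is a prefix of B (01).


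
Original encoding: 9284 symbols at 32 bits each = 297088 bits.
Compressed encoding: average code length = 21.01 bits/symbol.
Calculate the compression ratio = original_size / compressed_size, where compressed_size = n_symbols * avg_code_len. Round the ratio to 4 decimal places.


original_size = n_symbols * orig_bits = 9284 * 32 = 297088 bits
compressed_size = n_symbols * avg_code_len = 9284 * 21.01 = 195056.84 bits
ratio = original_size / compressed_size = 297088 / 195056.84 = 1.5231

Compression ratio = 1.5231


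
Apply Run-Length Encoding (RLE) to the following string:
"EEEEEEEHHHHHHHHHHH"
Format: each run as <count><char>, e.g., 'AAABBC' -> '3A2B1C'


Scanning runs left to right:
  i=0: run of 'E' x 7 -> '7E'
  i=7: run of 'H' x 11 -> '11H'

RLE = 7E11H


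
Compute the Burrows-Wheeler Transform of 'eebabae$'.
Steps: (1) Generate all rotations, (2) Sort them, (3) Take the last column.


Rotations (sorted):
  0: $eebabae -> last char: e
  1: abae$eeb -> last char: b
  2: ae$eebab -> last char: b
  3: babae$ee -> last char: e
  4: bae$eeba -> last char: a
  5: e$eebaba -> last char: a
  6: ebabae$e -> last char: e
  7: eebabae$ -> last char: $


BWT = ebbeaae$


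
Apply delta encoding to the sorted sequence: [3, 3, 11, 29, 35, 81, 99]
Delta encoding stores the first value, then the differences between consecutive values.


First value: 3
Deltas:
  3 - 3 = 0
  11 - 3 = 8
  29 - 11 = 18
  35 - 29 = 6
  81 - 35 = 46
  99 - 81 = 18


Delta encoded: [3, 0, 8, 18, 6, 46, 18]


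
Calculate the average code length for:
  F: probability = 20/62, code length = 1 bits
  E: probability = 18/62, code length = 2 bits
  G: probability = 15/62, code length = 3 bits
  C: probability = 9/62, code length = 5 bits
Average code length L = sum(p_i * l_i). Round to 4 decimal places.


Weighted contributions p_i * l_i:
  F: (20/62) * 1 = 20/62
  E: (18/62) * 2 = 36/62
  G: (15/62) * 3 = 45/62
  C: (9/62) * 5 = 45/62
Sum = (20 + 36 + 45 + 45)/62 = 146/62

L = 146/62 = 2.3548 bits/symbol


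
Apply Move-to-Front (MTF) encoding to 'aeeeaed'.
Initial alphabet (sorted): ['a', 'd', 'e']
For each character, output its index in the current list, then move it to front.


MTF encoding:
'a': index 0 in ['a', 'd', 'e'] -> ['a', 'd', 'e']
'e': index 2 in ['a', 'd', 'e'] -> ['e', 'a', 'd']
'e': index 0 in ['e', 'a', 'd'] -> ['e', 'a', 'd']
'e': index 0 in ['e', 'a', 'd'] -> ['e', 'a', 'd']
'a': index 1 in ['e', 'a', 'd'] -> ['a', 'e', 'd']
'e': index 1 in ['a', 'e', 'd'] -> ['e', 'a', 'd']
'd': index 2 in ['e', 'a', 'd'] -> ['d', 'e', 'a']


Output: [0, 2, 0, 0, 1, 1, 2]


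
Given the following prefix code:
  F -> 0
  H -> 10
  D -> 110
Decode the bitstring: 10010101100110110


Decoding step by step:
Bits 10 -> H
Bits 0 -> F
Bits 10 -> H
Bits 10 -> H
Bits 110 -> D
Bits 0 -> F
Bits 110 -> D
Bits 110 -> D


Decoded message: HFHHDFDD


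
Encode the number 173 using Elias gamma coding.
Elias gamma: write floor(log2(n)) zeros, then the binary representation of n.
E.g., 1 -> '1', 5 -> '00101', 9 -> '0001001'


num_bits = floor(log2(173)) + 1 = 8
leading_zeros = num_bits - 1 = 7
binary(173) = 10101101

Elias gamma(173) = '0000000' + '10101101' = 000000010101101 (15 bits)


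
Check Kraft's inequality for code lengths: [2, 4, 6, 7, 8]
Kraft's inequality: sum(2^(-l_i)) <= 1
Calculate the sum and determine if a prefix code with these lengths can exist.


Sum = 2^(-2) + 2^(-4) + 2^(-6) + 2^(-7) + 2^(-8)
    = 0.25 + 0.0625 + 0.015625 + 0.0078125 + 0.00390625
    = 87/256 = 0.33984375
Since 0.33984375 <= 1, Kraft's inequality IS satisfied.
A prefix code with these lengths CAN exist.

Kraft sum = 0.33984375. Satisfied.


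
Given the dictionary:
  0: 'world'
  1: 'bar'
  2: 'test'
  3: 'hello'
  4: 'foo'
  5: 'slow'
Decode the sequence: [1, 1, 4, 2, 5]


Look up each index in the dictionary:
  1 -> 'bar'
  1 -> 'bar'
  4 -> 'foo'
  2 -> 'test'
  5 -> 'slow'

Decoded: "bar bar foo test slow"


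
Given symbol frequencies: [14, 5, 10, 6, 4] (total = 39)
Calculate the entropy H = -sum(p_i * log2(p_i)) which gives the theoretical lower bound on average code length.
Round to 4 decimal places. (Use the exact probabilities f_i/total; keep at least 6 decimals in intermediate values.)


Per-symbol terms -p_i * log2(p_i) with p_i = f_i/39:
  p = 14/39 = 0.358974: log2(p) = -1.478047, -p*log2(p) = 0.530581
  p = 5/39 = 0.128205: log2(p) = -2.963474, -p*log2(p) = 0.379933
  p = 10/39 = 0.256410: log2(p) = -1.963474, -p*log2(p) = 0.503455
  p = 6/39 = 0.153846: log2(p) = -2.700440, -p*log2(p) = 0.415452
  p = 4/39 = 0.102564: log2(p) = -3.285402, -p*log2(p) = 0.336964
H = 0.530581 + 0.379933 + 0.503455 + 0.415452 + 0.336964 = 2.166385

H = 2.1664 bits/symbol


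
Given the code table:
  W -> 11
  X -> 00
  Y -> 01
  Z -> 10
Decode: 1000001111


Decoding:
10 -> Z
00 -> X
00 -> X
11 -> W
11 -> W


Result: ZXXWW


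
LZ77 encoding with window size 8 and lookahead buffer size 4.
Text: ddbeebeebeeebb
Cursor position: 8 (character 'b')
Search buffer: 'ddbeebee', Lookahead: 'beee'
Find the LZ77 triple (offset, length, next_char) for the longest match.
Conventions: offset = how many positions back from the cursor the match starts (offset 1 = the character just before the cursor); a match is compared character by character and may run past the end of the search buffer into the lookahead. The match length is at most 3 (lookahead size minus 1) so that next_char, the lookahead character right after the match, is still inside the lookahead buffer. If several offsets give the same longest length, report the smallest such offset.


Try each offset into the search buffer:
  offset=1 (pos 7, char 'e'): match length 0
  offset=2 (pos 6, char 'e'): match length 0
  offset=3 (pos 5, char 'b'): match length 3
  offset=4 (pos 4, char 'e'): match length 0
  offset=5 (pos 3, char 'e'): match length 0
  offset=6 (pos 2, char 'b'): match length 3
  offset=7 (pos 1, char 'd'): match length 0
  offset=8 (pos 0, char 'd'): match length 0
Longest match has length 3, found at offsets 3, 6; take the smallest, offset 3.
next_char = character at position 8 + 3 = 11 -> 'e'

Best match: offset=3, length=3 (matching 'bee' starting at position 5)
LZ77 triple: (3, 3, 'e')


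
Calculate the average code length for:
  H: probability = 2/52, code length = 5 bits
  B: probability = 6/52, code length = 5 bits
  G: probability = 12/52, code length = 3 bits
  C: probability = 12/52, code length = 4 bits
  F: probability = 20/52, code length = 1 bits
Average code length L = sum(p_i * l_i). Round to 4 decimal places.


Weighted contributions p_i * l_i:
  H: (2/52) * 5 = 10/52
  B: (6/52) * 5 = 30/52
  G: (12/52) * 3 = 36/52
  C: (12/52) * 4 = 48/52
  F: (20/52) * 1 = 20/52
Sum = (10 + 30 + 36 + 48 + 20)/52 = 144/52

L = 144/52 = 2.7692 bits/symbol


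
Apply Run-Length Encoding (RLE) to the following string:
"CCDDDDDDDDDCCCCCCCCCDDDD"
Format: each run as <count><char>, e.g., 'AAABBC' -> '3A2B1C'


Scanning runs left to right:
  i=0: run of 'C' x 2 -> '2C'
  i=2: run of 'D' x 9 -> '9D'
  i=11: run of 'C' x 9 -> '9C'
  i=20: run of 'D' x 4 -> '4D'

RLE = 2C9D9C4D


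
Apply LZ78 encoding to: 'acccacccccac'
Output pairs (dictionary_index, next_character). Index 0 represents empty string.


LZ78 encoding steps:
Dictionary: {0: ''}
Step 1: w='' (idx 0), next='a' -> output (0, 'a'), add 'a' as idx 1
Step 2: w='' (idx 0), next='c' -> output (0, 'c'), add 'c' as idx 2
Step 3: w='c' (idx 2), next='c' -> output (2, 'c'), add 'cc' as idx 3
Step 4: w='a' (idx 1), next='c' -> output (1, 'c'), add 'ac' as idx 4
Step 5: w='cc' (idx 3), next='c' -> output (3, 'c'), add 'ccc' as idx 5
Step 6: w='c' (idx 2), next='a' -> output (2, 'a'), add 'ca' as idx 6
Step 7: w='c' (idx 2), end of input -> output (2, '')


Encoded: [(0, 'a'), (0, 'c'), (2, 'c'), (1, 'c'), (3, 'c'), (2, 'a'), (2, '')]


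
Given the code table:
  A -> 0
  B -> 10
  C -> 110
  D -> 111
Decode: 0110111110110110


Decoding:
0 -> A
110 -> C
111 -> D
110 -> C
110 -> C
110 -> C


Result: ACDCCC


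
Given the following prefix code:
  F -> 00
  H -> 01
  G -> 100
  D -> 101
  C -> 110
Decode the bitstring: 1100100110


Decoding step by step:
Bits 110 -> C
Bits 01 -> H
Bits 00 -> F
Bits 110 -> C


Decoded message: CHFC


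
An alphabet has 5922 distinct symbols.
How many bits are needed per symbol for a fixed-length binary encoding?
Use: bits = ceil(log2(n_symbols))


log2(5922) = 12.5319
Bracket: 2^12 = 4096 < 5922 <= 2^13 = 8192
So ceil(log2(5922)) = 13

bits = ceil(log2(5922)) = ceil(12.5319) = 13 bits


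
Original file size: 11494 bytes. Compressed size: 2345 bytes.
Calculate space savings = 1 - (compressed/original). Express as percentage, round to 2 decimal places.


ratio = compressed/original = 2345/11494 = 0.204019
savings = 1 - ratio = 1 - 0.204019 = 0.795981
as a percentage: 0.795981 * 100 = 79.6%

Space savings = 1 - 2345/11494 = 79.6%


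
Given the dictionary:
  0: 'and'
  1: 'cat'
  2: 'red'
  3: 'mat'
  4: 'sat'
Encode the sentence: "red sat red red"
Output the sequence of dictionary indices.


Look up each word in the dictionary:
  'red' -> 2
  'sat' -> 4
  'red' -> 2
  'red' -> 2

Encoded: [2, 4, 2, 2]


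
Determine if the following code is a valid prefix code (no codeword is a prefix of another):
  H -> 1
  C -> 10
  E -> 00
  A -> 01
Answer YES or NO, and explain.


Checking each pair (does one codeword prefix another?):
  H='1' vs C='10': prefix -- VIOLATION

NO -- this is NOT a valid prefix code. H (1) is a prefix of C (10).


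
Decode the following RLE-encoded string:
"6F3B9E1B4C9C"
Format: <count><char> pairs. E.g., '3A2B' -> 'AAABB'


Expanding each <count><char> pair:
  6F -> 'FFFFFF'
  3B -> 'BBB'
  9E -> 'EEEEEEEEE'
  1B -> 'B'
  4C -> 'CCCC'
  9C -> 'CCCCCCCCC'

Decoded = FFFFFFBBBEEEEEEEEEBCCCCCCCCCCCCC


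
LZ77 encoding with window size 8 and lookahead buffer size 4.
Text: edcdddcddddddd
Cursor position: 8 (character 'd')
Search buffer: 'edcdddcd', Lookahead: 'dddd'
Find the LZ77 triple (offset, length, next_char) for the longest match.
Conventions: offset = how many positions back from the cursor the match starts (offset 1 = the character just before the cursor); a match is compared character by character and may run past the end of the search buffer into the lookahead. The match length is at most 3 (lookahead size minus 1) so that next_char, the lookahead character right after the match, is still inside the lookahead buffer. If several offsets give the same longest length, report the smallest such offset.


Try each offset into the search buffer:
  offset=1 (pos 7, char 'd'): match length 3
  offset=2 (pos 6, char 'c'): match length 0
  offset=3 (pos 5, char 'd'): match length 1
  offset=4 (pos 4, char 'd'): match length 2
  offset=5 (pos 3, char 'd'): match length 3
  offset=6 (pos 2, char 'c'): match length 0
  offset=7 (pos 1, char 'd'): match length 1
  offset=8 (pos 0, char 'e'): match length 0
Longest match has length 3, found at offsets 1, 5; take the smallest, offset 1.
next_char = character at position 8 + 3 = 11 -> 'd'

Best match: offset=1, length=3 (matching 'ddd' starting at position 7)
LZ77 triple: (1, 3, 'd')


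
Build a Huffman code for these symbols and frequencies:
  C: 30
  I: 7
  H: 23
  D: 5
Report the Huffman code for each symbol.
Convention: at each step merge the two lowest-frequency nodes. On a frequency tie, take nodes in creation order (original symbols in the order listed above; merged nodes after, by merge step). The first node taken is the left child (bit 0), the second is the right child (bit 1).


Huffman tree construction:
Step 1: Merge D(5) + I(7) = 12
Step 2: Merge (D+I)(12) + H(23) = 35
Step 3: Merge C(30) + ((D+I)+H)(35) = 65
Read each symbol's code off the tree from the root (left child = 0, right child = 1).

Codes:
  C: 0 (length 1)
  I: 101 (length 3)
  H: 11 (length 2)
  D: 100 (length 3)
Average code length: 112/65 = 1.7231 bits/symbol


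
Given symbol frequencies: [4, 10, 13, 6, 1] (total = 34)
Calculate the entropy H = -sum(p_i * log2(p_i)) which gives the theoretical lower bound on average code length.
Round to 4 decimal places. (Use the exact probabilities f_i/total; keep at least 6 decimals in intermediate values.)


Per-symbol terms -p_i * log2(p_i) with p_i = f_i/34:
  p = 4/34 = 0.117647: log2(p) = -3.087463, -p*log2(p) = 0.363231
  p = 10/34 = 0.294118: log2(p) = -1.765535, -p*log2(p) = 0.519275
  p = 13/34 = 0.382353: log2(p) = -1.387023, -p*log2(p) = 0.530332
  p = 6/34 = 0.176471: log2(p) = -2.502500, -p*log2(p) = 0.441618
  p = 1/34 = 0.029412: log2(p) = -5.087463, -p*log2(p) = 0.149631
H = 0.363231 + 0.519275 + 0.530332 + 0.441618 + 0.149631 = 2.004087

H = 2.0041 bits/symbol


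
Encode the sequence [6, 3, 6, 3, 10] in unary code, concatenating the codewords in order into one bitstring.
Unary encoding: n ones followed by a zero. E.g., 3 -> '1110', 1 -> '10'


Encode each number as n ones followed by a terminating 0:
  6 -> 1111110 (7 bits)
  3 -> 1110 (4 bits)
  6 -> 1111110 (7 bits)
  3 -> 1110 (4 bits)
  10 -> 11111111110 (11 bits)
Total length = 7 + 4 + 7 + 4 + 11 = 33 bits.

Unary([6, 3, 6, 3, 10]) = 111111011101111110111011111111110 (33 bits)


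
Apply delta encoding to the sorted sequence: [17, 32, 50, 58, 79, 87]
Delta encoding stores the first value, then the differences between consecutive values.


First value: 17
Deltas:
  32 - 17 = 15
  50 - 32 = 18
  58 - 50 = 8
  79 - 58 = 21
  87 - 79 = 8


Delta encoded: [17, 15, 18, 8, 21, 8]


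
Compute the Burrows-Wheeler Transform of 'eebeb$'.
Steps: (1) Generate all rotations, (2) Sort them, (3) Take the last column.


Rotations (sorted):
  0: $eebeb -> last char: b
  1: b$eebe -> last char: e
  2: beb$ee -> last char: e
  3: eb$eeb -> last char: b
  4: ebeb$e -> last char: e
  5: eebeb$ -> last char: $


BWT = beebe$


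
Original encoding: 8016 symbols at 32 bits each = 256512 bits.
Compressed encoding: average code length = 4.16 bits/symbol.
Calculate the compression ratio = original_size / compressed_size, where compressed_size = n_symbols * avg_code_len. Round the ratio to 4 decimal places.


original_size = n_symbols * orig_bits = 8016 * 32 = 256512 bits
compressed_size = n_symbols * avg_code_len = 8016 * 4.16 = 33346.56 bits
ratio = original_size / compressed_size = 256512 / 33346.56 = 7.6923

Compression ratio = 7.6923


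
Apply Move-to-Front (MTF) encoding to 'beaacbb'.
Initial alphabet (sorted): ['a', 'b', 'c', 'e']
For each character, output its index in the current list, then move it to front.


MTF encoding:
'b': index 1 in ['a', 'b', 'c', 'e'] -> ['b', 'a', 'c', 'e']
'e': index 3 in ['b', 'a', 'c', 'e'] -> ['e', 'b', 'a', 'c']
'a': index 2 in ['e', 'b', 'a', 'c'] -> ['a', 'e', 'b', 'c']
'a': index 0 in ['a', 'e', 'b', 'c'] -> ['a', 'e', 'b', 'c']
'c': index 3 in ['a', 'e', 'b', 'c'] -> ['c', 'a', 'e', 'b']
'b': index 3 in ['c', 'a', 'e', 'b'] -> ['b', 'c', 'a', 'e']
'b': index 0 in ['b', 'c', 'a', 'e'] -> ['b', 'c', 'a', 'e']


Output: [1, 3, 2, 0, 3, 3, 0]


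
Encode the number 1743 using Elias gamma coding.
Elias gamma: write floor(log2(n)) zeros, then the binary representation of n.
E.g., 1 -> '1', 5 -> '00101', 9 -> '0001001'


num_bits = floor(log2(1743)) + 1 = 11
leading_zeros = num_bits - 1 = 10
binary(1743) = 11011001111

Elias gamma(1743) = '0000000000' + '11011001111' = 000000000011011001111 (21 bits)


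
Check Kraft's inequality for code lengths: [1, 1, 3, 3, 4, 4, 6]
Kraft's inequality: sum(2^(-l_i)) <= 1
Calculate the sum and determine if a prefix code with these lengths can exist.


Sum = 2^(-1) + 2^(-1) + 2^(-3) + 2^(-3) + 2^(-4) + 2^(-4) + 2^(-6)
    = 0.5 + 0.5 + 0.125 + 0.125 + 0.0625 + 0.0625 + 0.015625
    = 89/64 = 1.390625
Since 1.390625 > 1, Kraft's inequality is NOT satisfied.
A prefix code with these lengths CANNOT exist.

Kraft sum = 1.390625. Not satisfied.


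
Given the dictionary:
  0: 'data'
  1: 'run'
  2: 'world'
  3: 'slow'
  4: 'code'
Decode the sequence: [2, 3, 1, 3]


Look up each index in the dictionary:
  2 -> 'world'
  3 -> 'slow'
  1 -> 'run'
  3 -> 'slow'

Decoded: "world slow run slow"


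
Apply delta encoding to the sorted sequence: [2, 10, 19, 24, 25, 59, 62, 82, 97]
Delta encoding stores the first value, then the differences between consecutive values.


First value: 2
Deltas:
  10 - 2 = 8
  19 - 10 = 9
  24 - 19 = 5
  25 - 24 = 1
  59 - 25 = 34
  62 - 59 = 3
  82 - 62 = 20
  97 - 82 = 15


Delta encoded: [2, 8, 9, 5, 1, 34, 3, 20, 15]


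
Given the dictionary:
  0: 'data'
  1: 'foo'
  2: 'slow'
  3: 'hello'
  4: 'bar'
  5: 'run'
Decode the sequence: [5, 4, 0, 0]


Look up each index in the dictionary:
  5 -> 'run'
  4 -> 'bar'
  0 -> 'data'
  0 -> 'data'

Decoded: "run bar data data"


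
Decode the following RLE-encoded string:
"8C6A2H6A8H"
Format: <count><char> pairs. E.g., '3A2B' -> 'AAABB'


Expanding each <count><char> pair:
  8C -> 'CCCCCCCC'
  6A -> 'AAAAAA'
  2H -> 'HH'
  6A -> 'AAAAAA'
  8H -> 'HHHHHHHH'

Decoded = CCCCCCCCAAAAAAHHAAAAAAHHHHHHHH


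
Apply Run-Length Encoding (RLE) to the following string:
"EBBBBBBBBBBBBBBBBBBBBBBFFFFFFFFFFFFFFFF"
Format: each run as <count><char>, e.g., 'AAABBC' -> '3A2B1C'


Scanning runs left to right:
  i=0: run of 'E' x 1 -> '1E'
  i=1: run of 'B' x 22 -> '22B'
  i=23: run of 'F' x 16 -> '16F'

RLE = 1E22B16F


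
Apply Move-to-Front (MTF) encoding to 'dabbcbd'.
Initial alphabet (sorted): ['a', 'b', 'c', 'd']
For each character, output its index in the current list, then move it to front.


MTF encoding:
'd': index 3 in ['a', 'b', 'c', 'd'] -> ['d', 'a', 'b', 'c']
'a': index 1 in ['d', 'a', 'b', 'c'] -> ['a', 'd', 'b', 'c']
'b': index 2 in ['a', 'd', 'b', 'c'] -> ['b', 'a', 'd', 'c']
'b': index 0 in ['b', 'a', 'd', 'c'] -> ['b', 'a', 'd', 'c']
'c': index 3 in ['b', 'a', 'd', 'c'] -> ['c', 'b', 'a', 'd']
'b': index 1 in ['c', 'b', 'a', 'd'] -> ['b', 'c', 'a', 'd']
'd': index 3 in ['b', 'c', 'a', 'd'] -> ['d', 'b', 'c', 'a']


Output: [3, 1, 2, 0, 3, 1, 3]


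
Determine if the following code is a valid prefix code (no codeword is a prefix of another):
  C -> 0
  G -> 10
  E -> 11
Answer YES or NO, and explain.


Checking each pair (does one codeword prefix another?):
  C='0' vs G='10': no prefix
  C='0' vs E='11': no prefix
  G='10' vs C='0': no prefix
  G='10' vs E='11': no prefix
  E='11' vs C='0': no prefix
  E='11' vs G='10': no prefix
No violation found over all pairs.

YES -- this is a valid prefix code. No codeword is a prefix of any other codeword.


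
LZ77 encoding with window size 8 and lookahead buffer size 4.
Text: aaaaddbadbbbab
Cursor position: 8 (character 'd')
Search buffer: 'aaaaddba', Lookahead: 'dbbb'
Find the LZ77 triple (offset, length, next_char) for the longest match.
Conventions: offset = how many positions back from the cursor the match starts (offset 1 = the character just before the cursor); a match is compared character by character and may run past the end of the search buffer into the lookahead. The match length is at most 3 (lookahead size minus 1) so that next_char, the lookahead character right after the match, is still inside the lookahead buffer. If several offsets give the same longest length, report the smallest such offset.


Try each offset into the search buffer:
  offset=1 (pos 7, char 'a'): match length 0
  offset=2 (pos 6, char 'b'): match length 0
  offset=3 (pos 5, char 'd'): match length 2
  offset=4 (pos 4, char 'd'): match length 1
  offset=5 (pos 3, char 'a'): match length 0
  offset=6 (pos 2, char 'a'): match length 0
  offset=7 (pos 1, char 'a'): match length 0
  offset=8 (pos 0, char 'a'): match length 0
Longest match has length 2 at offset 3.
next_char = character at position 8 + 2 = 10 -> 'b'

Best match: offset=3, length=2 (matching 'db' starting at position 5)
LZ77 triple: (3, 2, 'b')


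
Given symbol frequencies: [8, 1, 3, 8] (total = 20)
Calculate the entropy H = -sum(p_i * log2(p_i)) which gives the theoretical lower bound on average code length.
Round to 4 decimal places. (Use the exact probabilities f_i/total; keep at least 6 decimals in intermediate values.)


Per-symbol terms -p_i * log2(p_i) with p_i = f_i/20:
  p = 8/20 = 0.400000: log2(p) = -1.321928, -p*log2(p) = 0.528771
  p = 1/20 = 0.050000: log2(p) = -4.321928, -p*log2(p) = 0.216096
  p = 3/20 = 0.150000: log2(p) = -2.736966, -p*log2(p) = 0.410545
  p = 8/20 = 0.400000: log2(p) = -1.321928, -p*log2(p) = 0.528771
H = 0.528771 + 0.216096 + 0.410545 + 0.528771 = 1.684183

H = 1.6842 bits/symbol


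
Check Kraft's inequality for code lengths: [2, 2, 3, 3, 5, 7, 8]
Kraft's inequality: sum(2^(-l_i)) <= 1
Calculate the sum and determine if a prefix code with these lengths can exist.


Sum = 2^(-2) + 2^(-2) + 2^(-3) + 2^(-3) + 2^(-5) + 2^(-7) + 2^(-8)
    = 0.25 + 0.25 + 0.125 + 0.125 + 0.03125 + 0.0078125 + 0.00390625
    = 203/256 = 0.79296875
Since 0.79296875 <= 1, Kraft's inequality IS satisfied.
A prefix code with these lengths CAN exist.

Kraft sum = 0.79296875. Satisfied.


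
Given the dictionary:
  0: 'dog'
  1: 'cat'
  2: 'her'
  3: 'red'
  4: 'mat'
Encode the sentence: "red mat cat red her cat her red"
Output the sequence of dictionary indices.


Look up each word in the dictionary:
  'red' -> 3
  'mat' -> 4
  'cat' -> 1
  'red' -> 3
  'her' -> 2
  'cat' -> 1
  'her' -> 2
  'red' -> 3

Encoded: [3, 4, 1, 3, 2, 1, 2, 3]


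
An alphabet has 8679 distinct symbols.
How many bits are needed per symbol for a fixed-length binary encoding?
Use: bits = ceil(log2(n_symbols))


log2(8679) = 13.0833
Bracket: 2^13 = 8192 < 8679 <= 2^14 = 16384
So ceil(log2(8679)) = 14

bits = ceil(log2(8679)) = ceil(13.0833) = 14 bits


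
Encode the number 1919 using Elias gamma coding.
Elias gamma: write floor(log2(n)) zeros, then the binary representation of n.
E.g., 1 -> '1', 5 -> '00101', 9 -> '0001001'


num_bits = floor(log2(1919)) + 1 = 11
leading_zeros = num_bits - 1 = 10
binary(1919) = 11101111111

Elias gamma(1919) = '0000000000' + '11101111111' = 000000000011101111111 (21 bits)


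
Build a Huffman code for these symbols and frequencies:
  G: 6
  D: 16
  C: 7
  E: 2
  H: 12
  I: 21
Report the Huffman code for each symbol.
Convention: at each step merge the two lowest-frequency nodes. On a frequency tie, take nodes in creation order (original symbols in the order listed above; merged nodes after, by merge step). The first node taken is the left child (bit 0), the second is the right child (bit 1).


Huffman tree construction:
Step 1: Merge E(2) + G(6) = 8
Step 2: Merge C(7) + (E+G)(8) = 15
Step 3: Merge H(12) + (C+(E+G))(15) = 27
Step 4: Merge D(16) + I(21) = 37
Step 5: Merge (H+(C+(E+G)))(27) + (D+I)(37) = 64
Read each symbol's code off the tree from the root (left child = 0, right child = 1).

Codes:
  G: 0111 (length 4)
  D: 10 (length 2)
  C: 010 (length 3)
  E: 0110 (length 4)
  H: 00 (length 2)
  I: 11 (length 2)
Average code length: 151/64 = 2.3594 bits/symbol


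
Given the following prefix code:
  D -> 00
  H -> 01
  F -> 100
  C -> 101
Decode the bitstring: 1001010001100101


Decoding step by step:
Bits 100 -> F
Bits 101 -> C
Bits 00 -> D
Bits 01 -> H
Bits 100 -> F
Bits 101 -> C


Decoded message: FCDHFC


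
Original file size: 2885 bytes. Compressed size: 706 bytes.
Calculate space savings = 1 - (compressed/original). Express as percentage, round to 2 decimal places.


ratio = compressed/original = 706/2885 = 0.244714
savings = 1 - ratio = 1 - 0.244714 = 0.755286
as a percentage: 0.755286 * 100 = 75.53%

Space savings = 1 - 706/2885 = 75.53%


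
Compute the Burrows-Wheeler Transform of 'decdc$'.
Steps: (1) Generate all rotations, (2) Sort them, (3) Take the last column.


Rotations (sorted):
  0: $decdc -> last char: c
  1: c$decd -> last char: d
  2: cdc$de -> last char: e
  3: dc$dec -> last char: c
  4: decdc$ -> last char: $
  5: ecdc$d -> last char: d


BWT = cdec$d


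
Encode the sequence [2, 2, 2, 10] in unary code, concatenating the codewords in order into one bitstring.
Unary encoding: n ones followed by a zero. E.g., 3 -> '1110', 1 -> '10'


Encode each number as n ones followed by a terminating 0:
  2 -> 110 (3 bits)
  2 -> 110 (3 bits)
  2 -> 110 (3 bits)
  10 -> 11111111110 (11 bits)
Total length = 3 + 3 + 3 + 11 = 20 bits.

Unary([2, 2, 2, 10]) = 11011011011111111110 (20 bits)


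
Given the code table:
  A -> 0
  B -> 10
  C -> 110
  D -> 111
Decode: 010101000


Decoding:
0 -> A
10 -> B
10 -> B
10 -> B
0 -> A
0 -> A


Result: ABBBAA


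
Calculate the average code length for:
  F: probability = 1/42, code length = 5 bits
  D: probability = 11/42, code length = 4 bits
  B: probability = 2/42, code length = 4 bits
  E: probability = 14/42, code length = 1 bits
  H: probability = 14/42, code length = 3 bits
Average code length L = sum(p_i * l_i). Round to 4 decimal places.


Weighted contributions p_i * l_i:
  F: (1/42) * 5 = 5/42
  D: (11/42) * 4 = 44/42
  B: (2/42) * 4 = 8/42
  E: (14/42) * 1 = 14/42
  H: (14/42) * 3 = 42/42
Sum = (5 + 44 + 8 + 14 + 42)/42 = 113/42

L = 113/42 = 2.6905 bits/symbol


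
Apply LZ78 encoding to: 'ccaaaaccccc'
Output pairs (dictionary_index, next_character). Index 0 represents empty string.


LZ78 encoding steps:
Dictionary: {0: ''}
Step 1: w='' (idx 0), next='c' -> output (0, 'c'), add 'c' as idx 1
Step 2: w='c' (idx 1), next='a' -> output (1, 'a'), add 'ca' as idx 2
Step 3: w='' (idx 0), next='a' -> output (0, 'a'), add 'a' as idx 3
Step 4: w='a' (idx 3), next='a' -> output (3, 'a'), add 'aa' as idx 4
Step 5: w='c' (idx 1), next='c' -> output (1, 'c'), add 'cc' as idx 5
Step 6: w='cc' (idx 5), next='c' -> output (5, 'c'), add 'ccc' as idx 6


Encoded: [(0, 'c'), (1, 'a'), (0, 'a'), (3, 'a'), (1, 'c'), (5, 'c')]


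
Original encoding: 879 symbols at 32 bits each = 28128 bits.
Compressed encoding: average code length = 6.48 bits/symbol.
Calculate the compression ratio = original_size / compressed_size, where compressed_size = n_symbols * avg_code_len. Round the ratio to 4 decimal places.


original_size = n_symbols * orig_bits = 879 * 32 = 28128 bits
compressed_size = n_symbols * avg_code_len = 879 * 6.48 = 5695.92 bits
ratio = original_size / compressed_size = 28128 / 5695.92 = 4.9383

Compression ratio = 4.9383


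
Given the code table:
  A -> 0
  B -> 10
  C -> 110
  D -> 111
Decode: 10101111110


Decoding:
10 -> B
10 -> B
111 -> D
111 -> D
0 -> A


Result: BBDDA


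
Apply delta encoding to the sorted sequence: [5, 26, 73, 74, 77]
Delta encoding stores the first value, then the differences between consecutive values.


First value: 5
Deltas:
  26 - 5 = 21
  73 - 26 = 47
  74 - 73 = 1
  77 - 74 = 3


Delta encoded: [5, 21, 47, 1, 3]


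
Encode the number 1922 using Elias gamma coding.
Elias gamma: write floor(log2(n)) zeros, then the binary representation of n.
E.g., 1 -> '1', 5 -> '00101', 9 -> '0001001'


num_bits = floor(log2(1922)) + 1 = 11
leading_zeros = num_bits - 1 = 10
binary(1922) = 11110000010

Elias gamma(1922) = '0000000000' + '11110000010' = 000000000011110000010 (21 bits)


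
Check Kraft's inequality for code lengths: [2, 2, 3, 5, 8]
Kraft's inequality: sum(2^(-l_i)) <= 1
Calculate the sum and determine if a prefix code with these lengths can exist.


Sum = 2^(-2) + 2^(-2) + 2^(-3) + 2^(-5) + 2^(-8)
    = 0.25 + 0.25 + 0.125 + 0.03125 + 0.00390625
    = 169/256 = 0.66015625
Since 0.66015625 <= 1, Kraft's inequality IS satisfied.
A prefix code with these lengths CAN exist.

Kraft sum = 0.66015625. Satisfied.


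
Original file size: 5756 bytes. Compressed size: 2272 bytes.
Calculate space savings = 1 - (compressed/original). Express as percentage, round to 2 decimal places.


ratio = compressed/original = 2272/5756 = 0.394719
savings = 1 - ratio = 1 - 0.394719 = 0.605281
as a percentage: 0.605281 * 100 = 60.53%

Space savings = 1 - 2272/5756 = 60.53%


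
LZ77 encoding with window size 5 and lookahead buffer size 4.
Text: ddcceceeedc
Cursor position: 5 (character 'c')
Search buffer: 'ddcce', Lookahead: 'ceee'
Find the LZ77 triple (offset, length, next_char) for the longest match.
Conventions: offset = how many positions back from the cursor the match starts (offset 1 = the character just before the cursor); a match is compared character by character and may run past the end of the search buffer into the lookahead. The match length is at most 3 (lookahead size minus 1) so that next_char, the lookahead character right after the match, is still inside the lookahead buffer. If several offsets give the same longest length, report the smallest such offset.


Try each offset into the search buffer:
  offset=1 (pos 4, char 'e'): match length 0
  offset=2 (pos 3, char 'c'): match length 2
  offset=3 (pos 2, char 'c'): match length 1
  offset=4 (pos 1, char 'd'): match length 0
  offset=5 (pos 0, char 'd'): match length 0
Longest match has length 2 at offset 2.
next_char = character at position 5 + 2 = 7 -> 'e'

Best match: offset=2, length=2 (matching 'ce' starting at position 3)
LZ77 triple: (2, 2, 'e')


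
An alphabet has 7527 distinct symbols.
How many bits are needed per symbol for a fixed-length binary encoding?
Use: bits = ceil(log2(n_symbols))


log2(7527) = 12.8779
Bracket: 2^12 = 4096 < 7527 <= 2^13 = 8192
So ceil(log2(7527)) = 13

bits = ceil(log2(7527)) = ceil(12.8779) = 13 bits


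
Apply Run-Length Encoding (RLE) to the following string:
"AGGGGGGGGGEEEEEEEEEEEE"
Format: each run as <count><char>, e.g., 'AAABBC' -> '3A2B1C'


Scanning runs left to right:
  i=0: run of 'A' x 1 -> '1A'
  i=1: run of 'G' x 9 -> '9G'
  i=10: run of 'E' x 12 -> '12E'

RLE = 1A9G12E


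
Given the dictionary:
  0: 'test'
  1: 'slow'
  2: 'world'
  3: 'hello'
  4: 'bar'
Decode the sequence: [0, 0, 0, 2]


Look up each index in the dictionary:
  0 -> 'test'
  0 -> 'test'
  0 -> 'test'
  2 -> 'world'

Decoded: "test test test world"


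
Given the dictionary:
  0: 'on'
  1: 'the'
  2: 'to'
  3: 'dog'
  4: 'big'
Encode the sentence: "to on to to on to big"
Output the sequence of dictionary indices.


Look up each word in the dictionary:
  'to' -> 2
  'on' -> 0
  'to' -> 2
  'to' -> 2
  'on' -> 0
  'to' -> 2
  'big' -> 4

Encoded: [2, 0, 2, 2, 0, 2, 4]


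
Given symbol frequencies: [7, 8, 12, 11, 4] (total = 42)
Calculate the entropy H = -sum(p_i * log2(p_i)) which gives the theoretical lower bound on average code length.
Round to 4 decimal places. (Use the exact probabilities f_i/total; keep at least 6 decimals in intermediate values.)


Per-symbol terms -p_i * log2(p_i) with p_i = f_i/42:
  p = 7/42 = 0.166667: log2(p) = -2.584963, -p*log2(p) = 0.430827
  p = 8/42 = 0.190476: log2(p) = -2.392317, -p*log2(p) = 0.455680
  p = 12/42 = 0.285714: log2(p) = -1.807355, -p*log2(p) = 0.516387
  p = 11/42 = 0.261905: log2(p) = -1.932886, -p*log2(p) = 0.506232
  p = 4/42 = 0.095238: log2(p) = -3.392317, -p*log2(p) = 0.323078
H = 0.430827 + 0.455680 + 0.516387 + 0.506232 + 0.323078 = 2.232204

H = 2.2322 bits/symbol


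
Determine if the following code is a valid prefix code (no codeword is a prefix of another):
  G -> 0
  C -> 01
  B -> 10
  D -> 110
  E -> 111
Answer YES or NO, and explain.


Checking each pair (does one codeword prefix another?):
  G='0' vs C='01': prefix -- VIOLATION

NO -- this is NOT a valid prefix code. G (0) is a prefix of C (01).


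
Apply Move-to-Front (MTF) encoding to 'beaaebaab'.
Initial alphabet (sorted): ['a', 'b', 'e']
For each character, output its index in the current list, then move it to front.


MTF encoding:
'b': index 1 in ['a', 'b', 'e'] -> ['b', 'a', 'e']
'e': index 2 in ['b', 'a', 'e'] -> ['e', 'b', 'a']
'a': index 2 in ['e', 'b', 'a'] -> ['a', 'e', 'b']
'a': index 0 in ['a', 'e', 'b'] -> ['a', 'e', 'b']
'e': index 1 in ['a', 'e', 'b'] -> ['e', 'a', 'b']
'b': index 2 in ['e', 'a', 'b'] -> ['b', 'e', 'a']
'a': index 2 in ['b', 'e', 'a'] -> ['a', 'b', 'e']
'a': index 0 in ['a', 'b', 'e'] -> ['a', 'b', 'e']
'b': index 1 in ['a', 'b', 'e'] -> ['b', 'a', 'e']


Output: [1, 2, 2, 0, 1, 2, 2, 0, 1]


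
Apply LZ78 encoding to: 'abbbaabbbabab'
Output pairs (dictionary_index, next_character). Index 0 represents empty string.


LZ78 encoding steps:
Dictionary: {0: ''}
Step 1: w='' (idx 0), next='a' -> output (0, 'a'), add 'a' as idx 1
Step 2: w='' (idx 0), next='b' -> output (0, 'b'), add 'b' as idx 2
Step 3: w='b' (idx 2), next='b' -> output (2, 'b'), add 'bb' as idx 3
Step 4: w='a' (idx 1), next='a' -> output (1, 'a'), add 'aa' as idx 4
Step 5: w='bb' (idx 3), next='b' -> output (3, 'b'), add 'bbb' as idx 5
Step 6: w='a' (idx 1), next='b' -> output (1, 'b'), add 'ab' as idx 6
Step 7: w='ab' (idx 6), end of input -> output (6, '')


Encoded: [(0, 'a'), (0, 'b'), (2, 'b'), (1, 'a'), (3, 'b'), (1, 'b'), (6, '')]


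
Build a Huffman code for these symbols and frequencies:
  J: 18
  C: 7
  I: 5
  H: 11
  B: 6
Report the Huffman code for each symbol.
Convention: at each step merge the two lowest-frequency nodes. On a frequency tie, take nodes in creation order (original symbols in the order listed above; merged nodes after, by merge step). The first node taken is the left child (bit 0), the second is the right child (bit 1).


Huffman tree construction:
Step 1: Merge I(5) + B(6) = 11
Step 2: Merge C(7) + H(11) = 18
Step 3: Merge (I+B)(11) + J(18) = 29
Step 4: Merge (C+H)(18) + ((I+B)+J)(29) = 47
Read each symbol's code off the tree from the root (left child = 0, right child = 1).

Codes:
  J: 11 (length 2)
  C: 00 (length 2)
  I: 100 (length 3)
  H: 01 (length 2)
  B: 101 (length 3)
Average code length: 105/47 = 2.2340 bits/symbol


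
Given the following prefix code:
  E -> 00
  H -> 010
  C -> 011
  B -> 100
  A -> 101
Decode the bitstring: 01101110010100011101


Decoding step by step:
Bits 011 -> C
Bits 011 -> C
Bits 100 -> B
Bits 101 -> A
Bits 00 -> E
Bits 011 -> C
Bits 101 -> A


Decoded message: CCBAECA


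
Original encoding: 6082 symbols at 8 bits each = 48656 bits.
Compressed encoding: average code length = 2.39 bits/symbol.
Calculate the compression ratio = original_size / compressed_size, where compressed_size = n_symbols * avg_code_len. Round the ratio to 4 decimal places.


original_size = n_symbols * orig_bits = 6082 * 8 = 48656 bits
compressed_size = n_symbols * avg_code_len = 6082 * 2.39 = 14535.98 bits
ratio = original_size / compressed_size = 48656 / 14535.98 = 3.3473

Compression ratio = 3.3473


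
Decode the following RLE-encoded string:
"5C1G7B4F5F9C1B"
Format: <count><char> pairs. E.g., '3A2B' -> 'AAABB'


Expanding each <count><char> pair:
  5C -> 'CCCCC'
  1G -> 'G'
  7B -> 'BBBBBBB'
  4F -> 'FFFF'
  5F -> 'FFFFF'
  9C -> 'CCCCCCCCC'
  1B -> 'B'

Decoded = CCCCCGBBBBBBBFFFFFFFFFCCCCCCCCCB


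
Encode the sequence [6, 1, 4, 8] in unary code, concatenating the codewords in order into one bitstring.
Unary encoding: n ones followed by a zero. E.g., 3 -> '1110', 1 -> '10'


Encode each number as n ones followed by a terminating 0:
  6 -> 1111110 (7 bits)
  1 -> 10 (2 bits)
  4 -> 11110 (5 bits)
  8 -> 111111110 (9 bits)
Total length = 7 + 2 + 5 + 9 = 23 bits.

Unary([6, 1, 4, 8]) = 11111101011110111111110 (23 bits)


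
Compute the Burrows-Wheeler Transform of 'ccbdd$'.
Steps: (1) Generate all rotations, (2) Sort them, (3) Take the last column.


Rotations (sorted):
  0: $ccbdd -> last char: d
  1: bdd$cc -> last char: c
  2: cbdd$c -> last char: c
  3: ccbdd$ -> last char: $
  4: d$ccbd -> last char: d
  5: dd$ccb -> last char: b


BWT = dcc$db


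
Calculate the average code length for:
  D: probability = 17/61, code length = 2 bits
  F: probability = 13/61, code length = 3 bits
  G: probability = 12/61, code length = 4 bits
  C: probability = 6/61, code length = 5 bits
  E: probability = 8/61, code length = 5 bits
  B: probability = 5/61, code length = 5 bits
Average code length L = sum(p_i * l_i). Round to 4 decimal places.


Weighted contributions p_i * l_i:
  D: (17/61) * 2 = 34/61
  F: (13/61) * 3 = 39/61
  G: (12/61) * 4 = 48/61
  C: (6/61) * 5 = 30/61
  E: (8/61) * 5 = 40/61
  B: (5/61) * 5 = 25/61
Sum = (34 + 39 + 48 + 30 + 40 + 25)/61 = 216/61

L = 216/61 = 3.5410 bits/symbol


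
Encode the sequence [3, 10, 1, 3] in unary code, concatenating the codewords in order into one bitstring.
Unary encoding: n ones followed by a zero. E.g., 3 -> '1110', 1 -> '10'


Encode each number as n ones followed by a terminating 0:
  3 -> 1110 (4 bits)
  10 -> 11111111110 (11 bits)
  1 -> 10 (2 bits)
  3 -> 1110 (4 bits)
Total length = 4 + 11 + 2 + 4 = 21 bits.

Unary([3, 10, 1, 3]) = 111011111111110101110 (21 bits)


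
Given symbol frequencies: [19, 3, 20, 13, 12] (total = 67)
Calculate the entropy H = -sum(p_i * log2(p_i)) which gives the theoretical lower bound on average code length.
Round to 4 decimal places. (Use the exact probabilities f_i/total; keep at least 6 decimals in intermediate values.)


Per-symbol terms -p_i * log2(p_i) with p_i = f_i/67:
  p = 19/67 = 0.283582: log2(p) = -1.818162, -p*log2(p) = 0.515598
  p = 3/67 = 0.044776: log2(p) = -4.481127, -p*log2(p) = 0.200647
  p = 20/67 = 0.298507: log2(p) = -1.744161, -p*log2(p) = 0.520645
  p = 13/67 = 0.194030: log2(p) = -2.365649, -p*log2(p) = 0.459007
  p = 12/67 = 0.179104: log2(p) = -2.481127, -p*log2(p) = 0.444381
H = 0.515598 + 0.200647 + 0.520645 + 0.459007 + 0.444381 = 2.140278

H = 2.1403 bits/symbol


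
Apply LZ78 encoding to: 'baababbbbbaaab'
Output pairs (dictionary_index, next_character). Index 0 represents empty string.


LZ78 encoding steps:
Dictionary: {0: ''}
Step 1: w='' (idx 0), next='b' -> output (0, 'b'), add 'b' as idx 1
Step 2: w='' (idx 0), next='a' -> output (0, 'a'), add 'a' as idx 2
Step 3: w='a' (idx 2), next='b' -> output (2, 'b'), add 'ab' as idx 3
Step 4: w='ab' (idx 3), next='b' -> output (3, 'b'), add 'abb' as idx 4
Step 5: w='b' (idx 1), next='b' -> output (1, 'b'), add 'bb' as idx 5
Step 6: w='b' (idx 1), next='a' -> output (1, 'a'), add 'ba' as idx 6
Step 7: w='a' (idx 2), next='a' -> output (2, 'a'), add 'aa' as idx 7
Step 8: w='b' (idx 1), end of input -> output (1, '')


Encoded: [(0, 'b'), (0, 'a'), (2, 'b'), (3, 'b'), (1, 'b'), (1, 'a'), (2, 'a'), (1, '')]
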